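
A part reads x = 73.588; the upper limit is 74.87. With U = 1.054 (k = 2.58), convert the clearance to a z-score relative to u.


u = U / k = 1.054 / 2.58 = 0.40852713
margin = |USL - x| = |74.87 - 73.588| = 1.282
z = margin / u = 1.282 / 0.40852713
z = 3.1381

3.1381


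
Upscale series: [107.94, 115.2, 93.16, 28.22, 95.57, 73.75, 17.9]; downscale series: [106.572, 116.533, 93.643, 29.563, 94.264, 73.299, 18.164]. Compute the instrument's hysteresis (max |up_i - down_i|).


|107.94 - 106.572| = 1.3680
|115.2 - 116.533| = 1.3330
|93.16 - 93.643| = 0.4830
|28.22 - 29.563| = 1.3430
|95.57 - 94.264| = 1.3060
|73.75 - 73.299| = 0.4510
|17.9 - 18.164| = 0.2640
hysteresis = max(diffs) = 1.3680

1.3680


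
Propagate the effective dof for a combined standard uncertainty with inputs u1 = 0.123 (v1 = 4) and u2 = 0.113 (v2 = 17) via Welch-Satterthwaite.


uc = sqrt(u1^2 + u2^2) = sqrt(0.123^2 + 0.113^2) = 0.16702694
v_eff = uc^4 / (u1^4/v1 + u2^4/v2)
= 0.16702694^4 / (0.123^4/4 + 0.113^4/17)
= 0.00077829833 / 6.6812681e-05
v_eff = 11.6490

11.6490


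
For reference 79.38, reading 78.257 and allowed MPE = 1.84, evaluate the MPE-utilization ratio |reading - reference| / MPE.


e = indication - reference = 78.257 - 79.38 = -1.1230
|e| = 1.1230
ratio = |e| / MPE = 1.1230 / 1.84
ratio = 0.6103

0.6103


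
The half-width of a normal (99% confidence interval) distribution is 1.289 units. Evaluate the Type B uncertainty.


u_B = half_width / 2.576
u_B = 1.289 / 2.576
u_B = 0.5004

0.5004


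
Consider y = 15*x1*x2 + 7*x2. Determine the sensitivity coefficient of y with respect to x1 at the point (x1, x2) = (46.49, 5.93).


y = 15*x1*x2 + 7*x2
dy/dx1 = 15*x2
Evaluate at x2 = 5.93: c1 = 15 * 5.93
c1 = 88.9500

88.9500


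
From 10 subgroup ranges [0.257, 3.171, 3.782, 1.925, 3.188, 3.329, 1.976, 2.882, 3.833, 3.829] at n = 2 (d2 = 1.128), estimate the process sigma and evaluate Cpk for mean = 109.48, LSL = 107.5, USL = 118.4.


R_bar = (0.257 + 3.171 + 3.782 + 1.925 + 3.188 + 3.329 + 1.976 + 2.882 + 3.833 + 3.829) / 10 = 2.8172
sigma = R_bar / d2 = 2.8172 / 1.128 = 2.4975177
Cp = (USL - LSL)/(6*sigma) = (118.4 - 107.5)/(6*2.4975177) = 0.7274
Cpu = (118.4 - 109.48)/(3*2.4975177) = 1.1905
Cpl = (109.48 - 107.5)/(3*2.4975177) = 0.2643
Cpk = min(Cpu, Cpl) = 0.2643

0.2643


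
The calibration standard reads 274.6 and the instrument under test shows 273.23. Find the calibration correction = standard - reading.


Correction = standard - reading
= 274.6 - 273.23
= 1.3700

1.3700


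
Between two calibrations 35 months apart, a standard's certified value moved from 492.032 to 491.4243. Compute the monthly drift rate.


rate = (v2 - v1) / months
= (491.4243 - 492.032) / 35
= -0.6077 / 35
= -0.0174

-0.0174


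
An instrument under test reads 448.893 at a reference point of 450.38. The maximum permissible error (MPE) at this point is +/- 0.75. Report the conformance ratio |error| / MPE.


e = indication - reference = 448.893 - 450.38 = -1.4870
|e| = 1.4870
ratio = |e| / MPE = 1.4870 / 0.75
ratio = 1.9827

1.9827


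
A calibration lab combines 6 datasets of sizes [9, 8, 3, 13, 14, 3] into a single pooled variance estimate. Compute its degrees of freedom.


nu = sum_i (n_i - 1)
nu = ((9 - 1) + (8 - 1) + (3 - 1) + (13 - 1) + (14 - 1) + (3 - 1))
nu = 8 + 7 + 2 + 12 + 13 + 2
nu = 44

44


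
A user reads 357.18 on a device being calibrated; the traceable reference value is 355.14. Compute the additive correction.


Correction = standard - reading
= 355.14 - 357.18
= -2.0400

-2.0400


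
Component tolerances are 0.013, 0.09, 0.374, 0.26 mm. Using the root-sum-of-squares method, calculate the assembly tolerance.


RSS = sqrt(0.013^2 + 0.09^2 + 0.374^2 + 0.26^2)
= sqrt(0.215745)
= 0.4645

0.4645


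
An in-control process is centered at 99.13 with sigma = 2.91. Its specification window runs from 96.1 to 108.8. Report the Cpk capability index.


Cpu = (USL - mean) / (3*sigma) = (108.8 - 99.13) / (3*2.91) = 1.1077
Cpl = (mean - LSL) / (3*sigma) = (99.13 - 96.1) / (3*2.91) = 0.3471
Cpk = min(Cpu, Cpl) = 0.3471

0.3471


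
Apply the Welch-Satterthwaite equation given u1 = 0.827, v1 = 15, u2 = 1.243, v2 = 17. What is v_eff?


uc = sqrt(u1^2 + u2^2) = sqrt(0.827^2 + 1.243^2) = 1.4929762
v_eff = uc^4 / (u1^4/v1 + u2^4/v2)
= 1.4929762^4 / (0.827^4/15 + 1.243^4/17)
= 4.9683426 / 0.17160607
v_eff = 28.9520

28.9520


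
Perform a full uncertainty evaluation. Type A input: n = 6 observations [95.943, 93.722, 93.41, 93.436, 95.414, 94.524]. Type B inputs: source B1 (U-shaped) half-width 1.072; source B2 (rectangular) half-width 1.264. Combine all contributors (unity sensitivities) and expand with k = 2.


mean = (95.943 + 93.722 + 93.41 + 93.436 + 95.414 + 94.524) / 6 = 94.40816667
s = sqrt(sum((x - mean)^2)/(n-1)) = 1.0763922
u_A = s / sqrt(n) = 1.0763922 / sqrt(6) = 0.43943528
u_B1 = 1.072 / sqrt(2) = 0.75801847
u_B2 = 1.264 / sqrt(3) = 0.72977074
uc = sqrt(0.43943528^2 + 0.75801847^2 + 0.72977074^2) = 1.1402897
U = k * uc = 2 * 1.1402897
U = 2.2806

2.2806


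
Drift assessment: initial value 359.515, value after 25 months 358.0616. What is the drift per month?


rate = (v2 - v1) / months
= (358.0616 - 359.515) / 25
= -1.4534 / 25
= -0.0581

-0.0581


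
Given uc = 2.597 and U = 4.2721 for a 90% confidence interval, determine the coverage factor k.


k = U / uc
k = 4.2721 / 2.597
k = 1.645

1.645


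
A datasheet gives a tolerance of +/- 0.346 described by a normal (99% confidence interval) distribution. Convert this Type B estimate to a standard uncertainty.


u_B = half_width / 2.576
u_B = 0.346 / 2.576
u_B = 0.1343

0.1343


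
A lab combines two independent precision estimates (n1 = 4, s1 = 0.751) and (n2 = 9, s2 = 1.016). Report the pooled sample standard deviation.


s_p = sqrt(((n1-1)*s1^2 + (n2-1)*s2^2) / (n1+n2-2))
numerator = (4-1)*0.751^2 + (9-1)*1.016^2 = 1.692003 + 8.258048 = 9.950051
denominator = 4 + 9 - 2 = 11
s_p^2 = 9.950051 / 11 = 0.90455009
s_p = sqrt(0.90455009) = 0.9511

0.9511


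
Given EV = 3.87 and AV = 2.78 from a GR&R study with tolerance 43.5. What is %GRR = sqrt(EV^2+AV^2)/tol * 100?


GRR = sqrt(EV^2 + AV^2) = sqrt(3.87^2 + 2.78^2) = 4.7650079
%GRR = GRR / tol * 100 = 4.7650079 / 43.5 * 100
%GRR = 10.9540

10.9540


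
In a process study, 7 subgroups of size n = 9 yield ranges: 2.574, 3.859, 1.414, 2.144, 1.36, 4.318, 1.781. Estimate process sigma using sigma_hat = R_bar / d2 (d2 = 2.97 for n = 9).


R_bar = (2.574 + 3.859 + 1.414 + 2.144 + 1.36 + 4.318 + 1.781) / 7
R_bar = 17.45 / 7 = 2.4928571
sigma_hat = R_bar / d2 = 2.4928571 / 2.97 = 0.8393

0.8393


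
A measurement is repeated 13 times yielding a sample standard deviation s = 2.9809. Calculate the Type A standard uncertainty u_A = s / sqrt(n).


u_A = s / sqrt(n)
u_A = 2.9809 / sqrt(13)
u_A = 2.9809 / 3.6055513
u_A = 0.8268

0.8268


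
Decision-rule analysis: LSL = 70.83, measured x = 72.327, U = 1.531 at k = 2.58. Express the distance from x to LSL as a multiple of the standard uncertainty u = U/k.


u = U / k = 1.531 / 2.58 = 0.59341085
margin = |LSL - x| = |70.83 - 72.327| = 1.497
z = margin / u = 1.497 / 0.59341085
z = 2.5227

2.5227


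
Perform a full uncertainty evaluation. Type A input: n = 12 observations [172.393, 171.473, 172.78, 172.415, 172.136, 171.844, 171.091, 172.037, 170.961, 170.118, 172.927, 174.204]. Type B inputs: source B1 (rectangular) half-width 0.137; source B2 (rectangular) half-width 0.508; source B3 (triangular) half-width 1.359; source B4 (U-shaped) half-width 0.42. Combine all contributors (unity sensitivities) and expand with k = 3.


mean = (172.393 + 171.473 + 172.78 + 172.415 + 172.136 + 171.844 + 171.091 + 172.037 + 170.961 + 170.118 + 172.927 + 174.204) / 12 = 172.0315833
s = sqrt(sum((x - mean)^2)/(n-1)) = 1.0621464
u_A = s / sqrt(n) = 1.0621464 / sqrt(12) = 0.30661525
u_B1 = 0.137 / sqrt(3) = 0.079096987
u_B2 = 0.508 / sqrt(3) = 0.29329394
u_B3 = 1.359 / sqrt(6) = 0.55480943
u_B4 = 0.42 / sqrt(2) = 0.29698485
uc = sqrt(0.30661525^2 + 0.079096987^2 + 0.29329394^2 + 0.55480943^2 + 0.29698485^2) = 0.76308852
U = k * uc = 3 * 0.76308852
U = 2.2893

2.2893


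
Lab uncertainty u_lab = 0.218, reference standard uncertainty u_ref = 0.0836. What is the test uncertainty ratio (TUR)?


TUR = u_lab / u_ref
= 0.218 / 0.0836
= 2.6077

2.6077


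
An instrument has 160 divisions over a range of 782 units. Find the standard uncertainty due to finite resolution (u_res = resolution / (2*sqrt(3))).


resolution = range / divisions
resolution = 782 / 160 = 4.8875
u_res = resolution / (2*sqrt(3))
u_res = 4.8875 / 3.4641016
u_res = 1.4109

1.4109


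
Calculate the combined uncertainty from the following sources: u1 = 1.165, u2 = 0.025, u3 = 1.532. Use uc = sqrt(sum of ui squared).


uc = sqrt(1.165^2 + 0.025^2 + 1.532^2)
uc = sqrt(3.704874)
uc = 1.9248

1.9248


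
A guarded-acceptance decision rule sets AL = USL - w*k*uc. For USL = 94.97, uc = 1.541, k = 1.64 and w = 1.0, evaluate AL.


U = k * uc = 1.64 * 1.541 = 2.52724
guard band g = w * U = 1.0 * 2.52724 = 2.52724
AL = USL - g = 94.97 - 2.52724
AL = 92.4428

92.4428


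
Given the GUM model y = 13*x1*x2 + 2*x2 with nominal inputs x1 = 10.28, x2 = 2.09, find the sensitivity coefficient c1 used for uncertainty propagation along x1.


y = 13*x1*x2 + 2*x2
dy/dx1 = 13*x2
Evaluate at x2 = 2.09: c1 = 13 * 2.09
c1 = 27.1700

27.1700


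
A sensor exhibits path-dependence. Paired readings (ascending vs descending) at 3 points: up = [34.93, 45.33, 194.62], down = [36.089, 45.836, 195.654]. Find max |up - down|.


|34.93 - 36.089| = 1.1590
|45.33 - 45.836| = 0.5060
|194.62 - 195.654| = 1.0340
hysteresis = max(diffs) = 1.1590

1.1590


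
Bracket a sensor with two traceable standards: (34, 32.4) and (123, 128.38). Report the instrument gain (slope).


slope = (y2 - y1) / (x2 - x1)
= (128.38 - 32.4) / (123 - 34)
= 95.9800 / 89
= 1.0784

1.0784


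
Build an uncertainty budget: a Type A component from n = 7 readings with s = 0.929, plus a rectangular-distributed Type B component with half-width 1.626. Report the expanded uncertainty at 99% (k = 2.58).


u_A = s / sqrt(n) = 0.929 / sqrt(7) = 0.351129
u_B = half_width / sqrt(3) = 1.626 / sqrt(3) = 0.93877154
uc = sqrt(u_A^2 + u_B^2) = sqrt(0.351129^2 + 0.93877154^2) = 1.0022892
U = k * uc = 2.58 * 1.0022892
U = 2.5859

2.5859


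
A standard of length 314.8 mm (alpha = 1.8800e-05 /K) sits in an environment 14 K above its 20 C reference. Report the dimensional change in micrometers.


dL = L * alpha * dT
= 314.8 * 1.8800e-05 * 14
= 0.0828554 mm
dL_um = 0.0828554 * 1000 = 82.8554 um

82.8554


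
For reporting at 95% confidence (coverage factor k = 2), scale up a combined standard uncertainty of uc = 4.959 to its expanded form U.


U = k * uc
U = 2 * 4.959
U = 9.9180

9.9180


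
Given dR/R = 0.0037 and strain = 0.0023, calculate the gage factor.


GF = (dR/R) / epsilon
= 0.0037 / 0.0023
= 1.6087

1.6087


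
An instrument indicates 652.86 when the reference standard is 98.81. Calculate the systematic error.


Systematic error = measured - true
= 652.86 - 98.81
= 554.0500

554.0500


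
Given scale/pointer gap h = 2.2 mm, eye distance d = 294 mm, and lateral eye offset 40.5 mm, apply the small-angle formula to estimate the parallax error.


error = h * offset / d
= 2.2 * 40.5 / 294
= 0.3031

0.3031


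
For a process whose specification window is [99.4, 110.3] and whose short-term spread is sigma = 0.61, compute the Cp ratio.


Cp = (USL - LSL) / (6 * sigma)
= (110.3 - 99.4) / (6 * 0.61)
= 10.9000 / 3.6600
= 2.9781

2.9781


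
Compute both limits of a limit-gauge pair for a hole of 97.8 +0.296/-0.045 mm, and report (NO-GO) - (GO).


GO = nominal - lower_tol (smallest hole = maximum material condition)
GO = 97.8 - 0.045 = 97.755
NO-GO = nominal + upper_tol (largest hole = least material condition)
NO-GO = 97.8 + 0.296 = 98.096
spread = NO-GO - GO = 98.096 - 97.755 = 0.3410

0.3410


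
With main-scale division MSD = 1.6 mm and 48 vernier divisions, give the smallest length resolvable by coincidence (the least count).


LC = MSD / n_div
= 1.6 / 48
= 0.0333

0.0333


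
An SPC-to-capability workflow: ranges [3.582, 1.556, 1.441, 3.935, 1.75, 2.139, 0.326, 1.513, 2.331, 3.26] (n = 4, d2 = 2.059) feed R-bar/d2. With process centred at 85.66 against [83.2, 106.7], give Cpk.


R_bar = (3.582 + 1.556 + 1.441 + 3.935 + 1.75 + 2.139 + 0.326 + 1.513 + 2.331 + 3.26) / 10 = 2.1833
sigma = R_bar / d2 = 2.1833 / 2.059 = 1.0603691
Cp = (USL - LSL)/(6*sigma) = (106.7 - 83.2)/(6*1.0603691) = 3.6937
Cpu = (106.7 - 85.66)/(3*1.0603691) = 6.6140
Cpl = (85.66 - 83.2)/(3*1.0603691) = 0.7733
Cpk = min(Cpu, Cpl) = 0.7733

0.7733


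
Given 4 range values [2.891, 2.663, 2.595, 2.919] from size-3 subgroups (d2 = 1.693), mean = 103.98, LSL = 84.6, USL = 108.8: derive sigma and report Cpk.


R_bar = (2.891 + 2.663 + 2.595 + 2.919) / 4 = 2.767
sigma = R_bar / d2 = 2.767 / 1.693 = 1.6343768
Cp = (USL - LSL)/(6*sigma) = (108.8 - 84.6)/(6*1.6343768) = 2.4678
Cpu = (108.8 - 103.98)/(3*1.6343768) = 0.9830
Cpl = (103.98 - 84.6)/(3*1.6343768) = 3.9526
Cpk = min(Cpu, Cpl) = 0.9830

0.9830


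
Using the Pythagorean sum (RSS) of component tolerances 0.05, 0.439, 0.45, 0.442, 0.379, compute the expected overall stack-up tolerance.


RSS = sqrt(0.05^2 + 0.439^2 + 0.45^2 + 0.442^2 + 0.379^2)
= sqrt(0.736726)
= 0.8583

0.8583


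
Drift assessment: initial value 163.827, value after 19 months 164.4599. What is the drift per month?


rate = (v2 - v1) / months
= (164.4599 - 163.827) / 19
= 0.6329 / 19
= 0.0333

0.0333


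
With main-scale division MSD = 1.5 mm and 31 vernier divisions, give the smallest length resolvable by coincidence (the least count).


LC = MSD / n_div
= 1.5 / 31
= 0.0484

0.0484


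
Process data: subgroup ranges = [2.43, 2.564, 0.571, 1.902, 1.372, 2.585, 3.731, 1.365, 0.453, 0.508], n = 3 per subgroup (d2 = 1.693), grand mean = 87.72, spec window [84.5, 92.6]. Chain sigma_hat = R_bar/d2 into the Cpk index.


R_bar = (2.43 + 2.564 + 0.571 + 1.902 + 1.372 + 2.585 + 3.731 + 1.365 + 0.453 + 0.508) / 10 = 1.7481
sigma = R_bar / d2 = 1.7481 / 1.693 = 1.0325458
Cp = (USL - LSL)/(6*sigma) = (92.6 - 84.5)/(6*1.0325458) = 1.3074
Cpu = (92.6 - 87.72)/(3*1.0325458) = 1.5754
Cpl = (87.72 - 84.5)/(3*1.0325458) = 1.0395
Cpk = min(Cpu, Cpl) = 1.0395

1.0395


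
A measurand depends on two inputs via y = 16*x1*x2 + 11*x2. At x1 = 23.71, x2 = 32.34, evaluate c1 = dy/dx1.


y = 16*x1*x2 + 11*x2
dy/dx1 = 16*x2
Evaluate at x2 = 32.34: c1 = 16 * 32.34
c1 = 517.4400

517.4400


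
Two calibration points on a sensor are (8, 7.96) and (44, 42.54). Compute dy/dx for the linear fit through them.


slope = (y2 - y1) / (x2 - x1)
= (42.54 - 7.96) / (44 - 8)
= 34.5800 / 36
= 0.9606

0.9606


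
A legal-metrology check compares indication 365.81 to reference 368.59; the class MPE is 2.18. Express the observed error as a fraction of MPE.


e = indication - reference = 365.81 - 368.59 = -2.7800
|e| = 2.7800
ratio = |e| / MPE = 2.7800 / 2.18
ratio = 1.2752

1.2752


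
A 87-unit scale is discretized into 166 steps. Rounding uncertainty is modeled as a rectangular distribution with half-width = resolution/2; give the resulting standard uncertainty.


resolution = range / divisions
resolution = 87 / 166 = 0.52409639
u_res = resolution / (2*sqrt(3))
u_res = 0.52409639 / 3.4641016
u_res = 0.1513

0.1513


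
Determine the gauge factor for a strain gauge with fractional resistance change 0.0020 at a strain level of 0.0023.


GF = (dR/R) / epsilon
= 0.0020 / 0.0023
= 0.8696

0.8696


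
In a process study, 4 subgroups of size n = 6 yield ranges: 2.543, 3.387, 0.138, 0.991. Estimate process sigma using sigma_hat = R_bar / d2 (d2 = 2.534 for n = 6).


R_bar = (2.543 + 3.387 + 0.138 + 0.991) / 4
R_bar = 7.059 / 4 = 1.76475
sigma_hat = R_bar / d2 = 1.76475 / 2.534 = 0.6964

0.6964


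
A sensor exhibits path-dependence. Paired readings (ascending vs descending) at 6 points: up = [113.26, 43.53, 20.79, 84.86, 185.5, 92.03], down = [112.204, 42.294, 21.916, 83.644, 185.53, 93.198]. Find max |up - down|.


|113.26 - 112.204| = 1.0560
|43.53 - 42.294| = 1.2360
|20.79 - 21.916| = 1.1260
|84.86 - 83.644| = 1.2160
|185.5 - 185.53| = 0.0300
|92.03 - 93.198| = 1.1680
hysteresis = max(diffs) = 1.2360

1.2360


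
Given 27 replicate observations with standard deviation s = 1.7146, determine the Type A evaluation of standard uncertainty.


u_A = s / sqrt(n)
u_A = 1.7146 / sqrt(27)
u_A = 1.7146 / 5.1961524
u_A = 0.3300

0.3300


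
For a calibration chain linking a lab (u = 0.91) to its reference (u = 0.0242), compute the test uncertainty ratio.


TUR = u_lab / u_ref
= 0.91 / 0.0242
= 37.6033

37.6033


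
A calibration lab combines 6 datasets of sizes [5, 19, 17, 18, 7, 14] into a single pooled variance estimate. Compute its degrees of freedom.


nu = sum_i (n_i - 1)
nu = ((5 - 1) + (19 - 1) + (17 - 1) + (18 - 1) + (7 - 1) + (14 - 1))
nu = 4 + 18 + 16 + 17 + 6 + 13
nu = 74

74


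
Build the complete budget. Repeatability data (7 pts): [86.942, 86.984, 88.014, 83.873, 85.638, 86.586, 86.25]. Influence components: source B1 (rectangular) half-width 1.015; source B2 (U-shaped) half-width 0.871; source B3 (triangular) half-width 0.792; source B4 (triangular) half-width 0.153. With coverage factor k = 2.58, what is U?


mean = (86.942 + 86.984 + 88.014 + 83.873 + 85.638 + 86.586 + 86.25) / 7 = 86.32671429
s = sqrt(sum((x - mean)^2)/(n-1)) = 1.3054814
u_A = s / sqrt(n) = 1.3054814 / sqrt(7) = 0.49342559
u_B1 = 1.015 / sqrt(3) = 0.58601052
u_B2 = 0.871 / sqrt(2) = 0.61589001
u_B3 = 0.792 / sqrt(6) = 0.32333265
u_B4 = 0.153 / sqrt(6) = 0.062461988
uc = sqrt(0.49342559^2 + 0.58601052^2 + 0.61589001^2 + 0.32333265^2 + 0.062461988^2) = 1.03665
U = k * uc = 2.58 * 1.03665
U = 2.6746

2.6746


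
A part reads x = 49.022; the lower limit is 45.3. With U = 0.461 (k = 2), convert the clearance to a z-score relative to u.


u = U / k = 0.461 / 2 = 0.2305
margin = |LSL - x| = |45.3 - 49.022| = 3.722
z = margin / u = 3.722 / 0.2305
z = 16.1475

16.1475


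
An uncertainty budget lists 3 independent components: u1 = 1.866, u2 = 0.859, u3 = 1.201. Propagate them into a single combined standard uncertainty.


uc = sqrt(1.866^2 + 0.859^2 + 1.201^2)
uc = sqrt(5.662238)
uc = 2.3795

2.3795


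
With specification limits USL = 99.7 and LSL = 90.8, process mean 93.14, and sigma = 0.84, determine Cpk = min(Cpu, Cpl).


Cpu = (USL - mean) / (3*sigma) = (99.7 - 93.14) / (3*0.84) = 2.6032
Cpl = (mean - LSL) / (3*sigma) = (93.14 - 90.8) / (3*0.84) = 0.9286
Cpk = min(Cpu, Cpl) = 0.9286

0.9286


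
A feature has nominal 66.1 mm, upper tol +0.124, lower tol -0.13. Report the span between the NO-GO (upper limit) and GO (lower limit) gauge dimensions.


GO = nominal - lower_tol (smallest hole = maximum material condition)
GO = 66.1 - 0.13 = 65.97
NO-GO = nominal + upper_tol (largest hole = least material condition)
NO-GO = 66.1 + 0.124 = 66.224
spread = NO-GO - GO = 66.224 - 65.97 = 0.2540

0.2540


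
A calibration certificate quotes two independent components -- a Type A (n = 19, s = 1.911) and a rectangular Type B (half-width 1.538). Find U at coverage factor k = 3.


u_A = s / sqrt(n) = 1.911 / sqrt(19) = 0.43841347
u_B = half_width / sqrt(3) = 1.538 / sqrt(3) = 0.88796471
uc = sqrt(u_A^2 + u_B^2) = sqrt(0.43841347^2 + 0.88796471^2) = 0.99029677
U = k * uc = 3 * 0.99029677
U = 2.9709

2.9709


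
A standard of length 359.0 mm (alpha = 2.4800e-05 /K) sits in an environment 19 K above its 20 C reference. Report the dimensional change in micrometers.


dL = L * alpha * dT
= 359.0 * 2.4800e-05 * 19
= 0.1691608 mm
dL_um = 0.1691608 * 1000 = 169.1608 um

169.1608


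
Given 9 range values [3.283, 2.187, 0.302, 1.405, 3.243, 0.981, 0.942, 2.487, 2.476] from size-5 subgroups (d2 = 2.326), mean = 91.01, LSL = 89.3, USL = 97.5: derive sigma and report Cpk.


R_bar = (3.283 + 2.187 + 0.302 + 1.405 + 3.243 + 0.981 + 0.942 + 2.487 + 2.476) / 9 = 1.9228889
sigma = R_bar / d2 = 1.9228889 / 2.326 = 0.82669342
Cp = (USL - LSL)/(6*sigma) = (97.5 - 89.3)/(6*0.82669342) = 1.6532
Cpu = (97.5 - 91.01)/(3*0.82669342) = 2.6169
Cpl = (91.01 - 89.3)/(3*0.82669342) = 0.6895
Cpk = min(Cpu, Cpl) = 0.6895

0.6895


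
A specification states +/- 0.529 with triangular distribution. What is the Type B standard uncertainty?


u_B = half_width / sqrt(6)
u_B = 0.529 / 2.4494897
u_B = 0.2160

0.2160


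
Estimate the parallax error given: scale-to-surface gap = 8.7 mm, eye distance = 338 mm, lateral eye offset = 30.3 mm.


error = h * offset / d
= 8.7 * 30.3 / 338
= 0.7799

0.7799


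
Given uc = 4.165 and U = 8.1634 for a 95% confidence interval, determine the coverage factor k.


k = U / uc
k = 8.1634 / 4.165
k = 1.96

1.96


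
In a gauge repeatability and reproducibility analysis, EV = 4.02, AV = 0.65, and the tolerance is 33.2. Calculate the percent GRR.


GRR = sqrt(EV^2 + AV^2) = sqrt(4.02^2 + 0.65^2) = 4.0722107
%GRR = GRR / tol * 100 = 4.0722107 / 33.2 * 100
%GRR = 12.2657

12.2657


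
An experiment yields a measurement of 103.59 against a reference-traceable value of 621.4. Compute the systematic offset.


Systematic error = measured - true
= 103.59 - 621.4
= -517.8100

-517.8100


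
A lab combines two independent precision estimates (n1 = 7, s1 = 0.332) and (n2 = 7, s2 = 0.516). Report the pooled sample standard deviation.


s_p = sqrt(((n1-1)*s1^2 + (n2-1)*s2^2) / (n1+n2-2))
numerator = (7-1)*0.332^2 + (7-1)*0.516^2 = 0.661344 + 1.597536 = 2.25888
denominator = 7 + 7 - 2 = 12
s_p^2 = 2.25888 / 12 = 0.18824
s_p = sqrt(0.18824) = 0.4339

0.4339


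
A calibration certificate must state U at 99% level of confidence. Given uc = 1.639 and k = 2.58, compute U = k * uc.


U = k * uc
U = 2.58 * 1.639
U = 4.2286

4.2286


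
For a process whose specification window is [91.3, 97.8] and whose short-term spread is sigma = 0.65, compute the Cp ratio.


Cp = (USL - LSL) / (6 * sigma)
= (97.8 - 91.3) / (6 * 0.65)
= 6.5000 / 3.9000
= 1.6667

1.6667


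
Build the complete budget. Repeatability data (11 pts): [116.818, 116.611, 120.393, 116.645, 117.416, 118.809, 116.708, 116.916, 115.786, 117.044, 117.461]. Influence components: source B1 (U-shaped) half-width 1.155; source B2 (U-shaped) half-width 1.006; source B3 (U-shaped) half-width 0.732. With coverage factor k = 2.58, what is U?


mean = (116.818 + 116.611 + 120.393 + 116.645 + 117.416 + 118.809 + 116.708 + 116.916 + 115.786 + 117.044 + 117.461) / 11 = 117.3279091
s = sqrt(sum((x - mean)^2)/(n-1)) = 1.2596135
u_A = s / sqrt(n) = 1.2596135 / sqrt(11) = 0.37978776
u_B1 = 1.155 / sqrt(2) = 0.81670833
u_B2 = 1.006 / sqrt(2) = 0.71134942
u_B3 = 0.732 / sqrt(2) = 0.51760216
uc = sqrt(0.37978776^2 + 0.81670833^2 + 0.71134942^2 + 0.51760216^2) = 1.2590398
U = k * uc = 2.58 * 1.2590398
U = 3.2483

3.2483


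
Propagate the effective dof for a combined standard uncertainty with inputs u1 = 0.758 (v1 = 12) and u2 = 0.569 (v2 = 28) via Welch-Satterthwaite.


uc = sqrt(u1^2 + u2^2) = sqrt(0.758^2 + 0.569^2) = 0.94780008
v_eff = uc^4 / (u1^4/v1 + u2^4/v2)
= 0.94780008^4 / (0.758^4/12 + 0.569^4/28)
= 0.80698779 / 0.03125393
v_eff = 25.8204

25.8204


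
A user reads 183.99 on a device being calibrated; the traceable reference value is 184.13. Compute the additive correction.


Correction = standard - reading
= 184.13 - 183.99
= 0.1400

0.1400


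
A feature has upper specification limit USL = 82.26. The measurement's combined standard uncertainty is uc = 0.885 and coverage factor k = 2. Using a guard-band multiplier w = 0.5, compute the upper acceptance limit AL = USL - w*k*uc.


U = k * uc = 2 * 0.885 = 1.77
guard band g = w * U = 0.5 * 1.77 = 0.885
AL = USL - g = 82.26 - 0.885
AL = 81.3750

81.3750


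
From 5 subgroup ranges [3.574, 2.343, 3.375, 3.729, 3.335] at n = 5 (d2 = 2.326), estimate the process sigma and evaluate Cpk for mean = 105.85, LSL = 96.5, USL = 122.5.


R_bar = (3.574 + 2.343 + 3.375 + 3.729 + 3.335) / 5 = 3.2712
sigma = R_bar / d2 = 3.2712 / 2.326 = 1.4063629
Cp = (USL - LSL)/(6*sigma) = (122.5 - 96.5)/(6*1.4063629) = 3.0812
Cpu = (122.5 - 105.85)/(3*1.4063629) = 3.9463
Cpl = (105.85 - 96.5)/(3*1.4063629) = 2.2161
Cpk = min(Cpu, Cpl) = 2.2161

2.2161


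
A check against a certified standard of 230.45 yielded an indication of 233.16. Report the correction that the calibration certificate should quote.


Correction = standard - reading
= 230.45 - 233.16
= -2.7100

-2.7100


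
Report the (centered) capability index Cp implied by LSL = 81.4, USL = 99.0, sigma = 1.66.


Cp = (USL - LSL) / (6 * sigma)
= (99.0 - 81.4) / (6 * 1.66)
= 17.6000 / 9.9600
= 1.7671

1.7671


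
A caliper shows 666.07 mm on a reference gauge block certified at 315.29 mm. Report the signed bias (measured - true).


Systematic error = measured - true
= 666.07 - 315.29
= 350.7800

350.7800


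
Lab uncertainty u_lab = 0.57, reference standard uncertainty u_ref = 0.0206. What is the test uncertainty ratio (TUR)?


TUR = u_lab / u_ref
= 0.57 / 0.0206
= 27.6699

27.6699


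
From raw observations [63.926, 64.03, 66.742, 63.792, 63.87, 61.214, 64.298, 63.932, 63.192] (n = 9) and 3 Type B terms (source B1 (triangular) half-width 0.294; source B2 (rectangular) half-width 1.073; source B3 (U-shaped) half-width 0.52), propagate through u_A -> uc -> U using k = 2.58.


mean = (63.926 + 64.03 + 66.742 + 63.792 + 63.87 + 61.214 + 64.298 + 63.932 + 63.192) / 9 = 63.88844444
s = sqrt(sum((x - mean)^2)/(n-1)) = 1.413382
u_A = s / sqrt(n) = 1.413382 / sqrt(9) = 0.47112733
u_B1 = 0.294 / sqrt(6) = 0.120025
u_B2 = 1.073 / sqrt(3) = 0.61949684
u_B3 = 0.52 / sqrt(2) = 0.36769553
uc = sqrt(0.47112733^2 + 0.120025^2 + 0.61949684^2 + 0.36769553^2) = 0.86910488
U = k * uc = 2.58 * 0.86910488
U = 2.2423

2.2423


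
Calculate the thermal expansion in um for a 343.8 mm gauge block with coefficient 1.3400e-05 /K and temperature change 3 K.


dL = L * alpha * dT
= 343.8 * 1.3400e-05 * 3
= 0.0138208 mm
dL_um = 0.0138208 * 1000 = 13.8208 um

13.8208


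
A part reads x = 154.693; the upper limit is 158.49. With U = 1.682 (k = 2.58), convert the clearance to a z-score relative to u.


u = U / k = 1.682 / 2.58 = 0.65193798
margin = |USL - x| = |158.49 - 154.693| = 3.797
z = margin / u = 3.797 / 0.65193798
z = 5.8242

5.8242


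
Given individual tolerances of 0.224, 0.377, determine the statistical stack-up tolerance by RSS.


RSS = sqrt(0.224^2 + 0.377^2)
= sqrt(0.192305)
= 0.4385

0.4385


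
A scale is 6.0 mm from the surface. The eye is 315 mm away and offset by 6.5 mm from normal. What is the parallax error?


error = h * offset / d
= 6.0 * 6.5 / 315
= 0.1238

0.1238


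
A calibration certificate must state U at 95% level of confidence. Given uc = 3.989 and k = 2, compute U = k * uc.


U = k * uc
U = 2 * 3.989
U = 7.9780

7.9780


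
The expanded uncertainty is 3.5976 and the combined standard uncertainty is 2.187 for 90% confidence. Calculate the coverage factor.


k = U / uc
k = 3.5976 / 2.187
k = 1.645

1.645


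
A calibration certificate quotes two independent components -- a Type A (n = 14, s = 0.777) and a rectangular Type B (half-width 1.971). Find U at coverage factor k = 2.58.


u_A = s / sqrt(n) = 0.777 / sqrt(14) = 0.20766198
u_B = half_width / sqrt(3) = 1.971 / sqrt(3) = 1.1379574
uc = sqrt(u_A^2 + u_B^2) = sqrt(0.20766198^2 + 1.1379574^2) = 1.15675
U = k * uc = 2.58 * 1.15675
U = 2.9844

2.9844


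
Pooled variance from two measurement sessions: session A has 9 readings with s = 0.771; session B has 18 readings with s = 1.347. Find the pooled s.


s_p = sqrt(((n1-1)*s1^2 + (n2-1)*s2^2) / (n1+n2-2))
numerator = (9-1)*0.771^2 + (18-1)*1.347^2 = 4.755528 + 30.844953 = 35.600481
denominator = 9 + 18 - 2 = 25
s_p^2 = 35.600481 / 25 = 1.4240192
s_p = sqrt(1.4240192) = 1.1933

1.1933


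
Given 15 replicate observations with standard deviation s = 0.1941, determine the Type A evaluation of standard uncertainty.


u_A = s / sqrt(n)
u_A = 0.1941 / sqrt(15)
u_A = 0.1941 / 3.8729833
u_A = 0.0501

0.0501


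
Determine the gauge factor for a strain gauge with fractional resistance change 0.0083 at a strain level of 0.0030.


GF = (dR/R) / epsilon
= 0.0083 / 0.0030
= 2.7667

2.7667


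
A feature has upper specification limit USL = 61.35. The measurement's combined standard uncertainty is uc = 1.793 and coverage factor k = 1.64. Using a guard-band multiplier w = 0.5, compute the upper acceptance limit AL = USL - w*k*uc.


U = k * uc = 1.64 * 1.793 = 2.94052
guard band g = w * U = 0.5 * 2.94052 = 1.47026
AL = USL - g = 61.35 - 1.47026
AL = 59.8797

59.8797


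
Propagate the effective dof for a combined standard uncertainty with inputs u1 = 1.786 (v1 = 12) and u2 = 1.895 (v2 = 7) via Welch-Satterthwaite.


uc = sqrt(u1^2 + u2^2) = sqrt(1.786^2 + 1.895^2) = 2.604001
v_eff = uc^4 / (u1^4/v1 + u2^4/v2)
= 2.604001^4 / (1.786^4/12 + 1.895^4/7)
= 45.979536 / 2.6901085
v_eff = 17.0921

17.0921


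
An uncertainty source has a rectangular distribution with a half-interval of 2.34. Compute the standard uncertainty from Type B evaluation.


u_B = half_width / sqrt(3)
u_B = 2.34 / 1.7320508
u_B = 1.3510

1.3510


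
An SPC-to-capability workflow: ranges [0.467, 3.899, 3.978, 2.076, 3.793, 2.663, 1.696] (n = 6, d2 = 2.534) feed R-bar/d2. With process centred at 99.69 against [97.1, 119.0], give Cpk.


R_bar = (0.467 + 3.899 + 3.978 + 2.076 + 3.793 + 2.663 + 1.696) / 7 = 2.6531429
sigma = R_bar / d2 = 2.6531429 / 2.534 = 1.0470177
Cp = (USL - LSL)/(6*sigma) = (119.0 - 97.1)/(6*1.0470177) = 3.4861
Cpu = (119.0 - 99.69)/(3*1.0470177) = 6.1476
Cpl = (99.69 - 97.1)/(3*1.0470177) = 0.8246
Cpk = min(Cpu, Cpl) = 0.8246

0.8246


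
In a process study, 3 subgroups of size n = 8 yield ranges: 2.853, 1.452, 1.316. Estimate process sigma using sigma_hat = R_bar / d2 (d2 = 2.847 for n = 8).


R_bar = (2.853 + 1.452 + 1.316) / 3
R_bar = 5.621 / 3 = 1.8736667
sigma_hat = R_bar / d2 = 1.8736667 / 2.847 = 0.6581

0.6581


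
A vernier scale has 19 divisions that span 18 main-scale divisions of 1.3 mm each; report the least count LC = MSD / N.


LC = MSD / n_div
= 1.3 / 19
= 0.0684

0.0684


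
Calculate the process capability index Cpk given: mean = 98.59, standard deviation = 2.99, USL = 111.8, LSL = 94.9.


Cpu = (USL - mean) / (3*sigma) = (111.8 - 98.59) / (3*2.99) = 1.4727
Cpl = (mean - LSL) / (3*sigma) = (98.59 - 94.9) / (3*2.99) = 0.4114
Cpk = min(Cpu, Cpl) = 0.4114

0.4114


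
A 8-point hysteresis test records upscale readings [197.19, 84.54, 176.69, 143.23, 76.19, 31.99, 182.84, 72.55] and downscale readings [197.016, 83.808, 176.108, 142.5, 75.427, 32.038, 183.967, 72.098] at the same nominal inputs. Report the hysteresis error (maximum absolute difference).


|197.19 - 197.016| = 0.1740
|84.54 - 83.808| = 0.7320
|176.69 - 176.108| = 0.5820
|143.23 - 142.5| = 0.7300
|76.19 - 75.427| = 0.7630
|31.99 - 32.038| = 0.0480
|182.84 - 183.967| = 1.1270
|72.55 - 72.098| = 0.4520
hysteresis = max(diffs) = 1.1270

1.1270


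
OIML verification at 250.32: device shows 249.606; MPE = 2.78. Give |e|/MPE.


e = indication - reference = 249.606 - 250.32 = -0.7140
|e| = 0.7140
ratio = |e| / MPE = 0.7140 / 2.78
ratio = 0.2568

0.2568


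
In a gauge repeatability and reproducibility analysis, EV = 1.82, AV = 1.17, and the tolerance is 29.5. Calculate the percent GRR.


GRR = sqrt(EV^2 + AV^2) = sqrt(1.82^2 + 1.17^2) = 2.1636312
%GRR = GRR / tol * 100 = 2.1636312 / 29.5 * 100
%GRR = 7.3343

7.3343


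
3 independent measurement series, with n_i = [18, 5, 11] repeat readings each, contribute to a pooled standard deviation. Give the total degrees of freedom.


nu = sum_i (n_i - 1)
nu = ((18 - 1) + (5 - 1) + (11 - 1))
nu = 17 + 4 + 10
nu = 31

31


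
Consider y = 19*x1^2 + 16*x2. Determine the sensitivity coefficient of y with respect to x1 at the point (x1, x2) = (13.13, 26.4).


y = 19*x1^2 + 16*x2
dy/dx1 = 2*19*x1
Evaluate at x1 = 13.13: c1 = 38 * 13.13
c1 = 498.9400

498.9400


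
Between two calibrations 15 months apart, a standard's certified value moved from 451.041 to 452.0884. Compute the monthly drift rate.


rate = (v2 - v1) / months
= (452.0884 - 451.041) / 15
= 1.0474 / 15
= 0.0698

0.0698


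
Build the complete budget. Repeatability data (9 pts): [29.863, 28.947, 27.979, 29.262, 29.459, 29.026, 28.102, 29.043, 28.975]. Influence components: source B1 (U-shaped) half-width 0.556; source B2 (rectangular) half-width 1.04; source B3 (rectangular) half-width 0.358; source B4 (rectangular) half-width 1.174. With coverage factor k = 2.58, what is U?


mean = (29.863 + 28.947 + 27.979 + 29.262 + 29.459 + 29.026 + 28.102 + 29.043 + 28.975) / 9 = 28.96177778
s = sqrt(sum((x - mean)^2)/(n-1)) = 0.59851374
u_A = s / sqrt(n) = 0.59851374 / sqrt(9) = 0.19950458
u_B1 = 0.556 / sqrt(2) = 0.39315137
u_B2 = 1.04 / sqrt(3) = 0.60044428
u_B3 = 0.358 / sqrt(3) = 0.2066914
u_B4 = 1.174 / sqrt(3) = 0.67780922
uc = sqrt(0.19950458^2 + 0.39315137^2 + 0.60044428^2 + 0.2066914^2 + 0.67780922^2) = 1.0281294
U = k * uc = 2.58 * 1.0281294
U = 2.6526

2.6526


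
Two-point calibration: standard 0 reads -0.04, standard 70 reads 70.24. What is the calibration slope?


slope = (y2 - y1) / (x2 - x1)
= (70.24 - -0.04) / (70 - 0)
= 70.2800 / 70
= 1.0040

1.0040


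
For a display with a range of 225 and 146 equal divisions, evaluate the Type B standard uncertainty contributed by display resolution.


resolution = range / divisions
resolution = 225 / 146 = 1.5410959
u_res = resolution / (2*sqrt(3))
u_res = 1.5410959 / 3.4641016
u_res = 0.4449

0.4449


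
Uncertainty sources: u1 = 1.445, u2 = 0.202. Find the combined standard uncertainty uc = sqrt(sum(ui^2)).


uc = sqrt(1.445^2 + 0.202^2)
uc = sqrt(2.128829)
uc = 1.4591

1.4591


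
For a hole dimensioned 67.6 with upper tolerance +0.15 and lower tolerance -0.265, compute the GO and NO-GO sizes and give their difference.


GO = nominal - lower_tol (smallest hole = maximum material condition)
GO = 67.6 - 0.265 = 67.335
NO-GO = nominal + upper_tol (largest hole = least material condition)
NO-GO = 67.6 + 0.15 = 67.75
spread = NO-GO - GO = 67.75 - 67.335 = 0.4150

0.4150


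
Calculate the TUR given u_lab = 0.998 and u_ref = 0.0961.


TUR = u_lab / u_ref
= 0.998 / 0.0961
= 10.3850

10.3850


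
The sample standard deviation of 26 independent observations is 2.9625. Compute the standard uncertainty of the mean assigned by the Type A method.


u_A = s / sqrt(n)
u_A = 2.9625 / sqrt(26)
u_A = 2.9625 / 5.0990195
u_A = 0.5810

0.5810


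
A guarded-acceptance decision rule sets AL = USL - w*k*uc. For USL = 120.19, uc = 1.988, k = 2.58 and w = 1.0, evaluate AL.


U = k * uc = 2.58 * 1.988 = 5.12904
guard band g = w * U = 1.0 * 5.12904 = 5.12904
AL = USL - g = 120.19 - 5.12904
AL = 115.0610

115.0610


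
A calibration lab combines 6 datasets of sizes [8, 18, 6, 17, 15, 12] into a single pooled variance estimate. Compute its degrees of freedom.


nu = sum_i (n_i - 1)
nu = ((8 - 1) + (18 - 1) + (6 - 1) + (17 - 1) + (15 - 1) + (12 - 1))
nu = 7 + 17 + 5 + 16 + 14 + 11
nu = 70

70


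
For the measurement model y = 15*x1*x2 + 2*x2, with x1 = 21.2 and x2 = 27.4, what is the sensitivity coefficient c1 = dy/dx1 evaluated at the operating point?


y = 15*x1*x2 + 2*x2
dy/dx1 = 15*x2
Evaluate at x2 = 27.4: c1 = 15 * 27.4
c1 = 411.0000

411.0000


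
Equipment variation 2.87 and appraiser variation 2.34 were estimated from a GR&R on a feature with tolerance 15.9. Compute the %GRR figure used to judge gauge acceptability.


GRR = sqrt(EV^2 + AV^2) = sqrt(2.87^2 + 2.34^2) = 3.7030393
%GRR = GRR / tol * 100 = 3.7030393 / 15.9 * 100
%GRR = 23.2896

23.2896


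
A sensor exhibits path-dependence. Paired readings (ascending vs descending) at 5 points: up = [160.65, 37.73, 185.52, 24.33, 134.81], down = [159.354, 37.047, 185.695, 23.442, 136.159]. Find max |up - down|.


|160.65 - 159.354| = 1.2960
|37.73 - 37.047| = 0.6830
|185.52 - 185.695| = 0.1750
|24.33 - 23.442| = 0.8880
|134.81 - 136.159| = 1.3490
hysteresis = max(diffs) = 1.3490

1.3490


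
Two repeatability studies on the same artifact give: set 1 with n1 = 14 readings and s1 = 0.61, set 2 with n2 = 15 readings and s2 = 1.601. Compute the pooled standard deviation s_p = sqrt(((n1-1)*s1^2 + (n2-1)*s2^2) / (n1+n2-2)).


s_p = sqrt(((n1-1)*s1^2 + (n2-1)*s2^2) / (n1+n2-2))
numerator = (14-1)*0.61^2 + (15-1)*1.601^2 = 4.8373 + 35.884814 = 40.722114
denominator = 14 + 15 - 2 = 27
s_p^2 = 40.722114 / 27 = 1.5082264
s_p = sqrt(1.5082264) = 1.2281

1.2281


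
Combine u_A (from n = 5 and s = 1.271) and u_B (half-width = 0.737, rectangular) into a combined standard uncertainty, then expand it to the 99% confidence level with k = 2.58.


u_A = s / sqrt(n) = 1.271 / sqrt(5) = 0.56840848
u_B = half_width / sqrt(3) = 0.737 / sqrt(3) = 0.42550715
uc = sqrt(u_A^2 + u_B^2) = sqrt(0.56840848^2 + 0.42550715^2) = 0.71003136
U = k * uc = 2.58 * 0.71003136
U = 1.8319

1.8319


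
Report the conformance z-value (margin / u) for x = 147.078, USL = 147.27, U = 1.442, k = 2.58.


u = U / k = 1.442 / 2.58 = 0.55891473
margin = |USL - x| = |147.27 - 147.078| = 0.192
z = margin / u = 0.192 / 0.55891473
z = 0.3435

0.3435


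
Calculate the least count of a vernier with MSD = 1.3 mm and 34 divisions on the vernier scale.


LC = MSD / n_div
= 1.3 / 34
= 0.0382

0.0382


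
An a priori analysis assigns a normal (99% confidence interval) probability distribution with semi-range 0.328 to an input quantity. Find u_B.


u_B = half_width / 2.576
u_B = 0.328 / 2.576
u_B = 0.1273

0.1273


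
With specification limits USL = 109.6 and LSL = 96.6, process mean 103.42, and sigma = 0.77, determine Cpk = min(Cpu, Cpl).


Cpu = (USL - mean) / (3*sigma) = (109.6 - 103.42) / (3*0.77) = 2.6753
Cpl = (mean - LSL) / (3*sigma) = (103.42 - 96.6) / (3*0.77) = 2.9524
Cpk = min(Cpu, Cpl) = 2.6753

2.6753


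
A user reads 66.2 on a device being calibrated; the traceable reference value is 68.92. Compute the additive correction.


Correction = standard - reading
= 68.92 - 66.2
= 2.7200

2.7200


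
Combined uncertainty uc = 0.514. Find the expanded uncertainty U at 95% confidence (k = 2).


U = k * uc
U = 2 * 0.514
U = 1.0280

1.0280


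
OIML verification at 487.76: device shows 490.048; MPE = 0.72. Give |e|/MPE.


e = indication - reference = 490.048 - 487.76 = 2.2880
|e| = 2.2880
ratio = |e| / MPE = 2.2880 / 0.72
ratio = 3.1778

3.1778


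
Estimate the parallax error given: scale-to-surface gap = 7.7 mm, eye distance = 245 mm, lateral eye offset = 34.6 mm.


error = h * offset / d
= 7.7 * 34.6 / 245
= 1.0874

1.0874


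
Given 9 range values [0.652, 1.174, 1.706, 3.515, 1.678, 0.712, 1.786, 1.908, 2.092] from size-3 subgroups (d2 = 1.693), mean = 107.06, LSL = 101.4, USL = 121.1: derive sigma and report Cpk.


R_bar = (0.652 + 1.174 + 1.706 + 3.515 + 1.678 + 0.712 + 1.786 + 1.908 + 2.092) / 9 = 1.6914444
sigma = R_bar / d2 = 1.6914444 / 1.693 = 0.99908116
Cp = (USL - LSL)/(6*sigma) = (121.1 - 101.4)/(6*0.99908116) = 3.2864
Cpu = (121.1 - 107.06)/(3*0.99908116) = 4.6843
Cpl = (107.06 - 101.4)/(3*0.99908116) = 1.8884
Cpk = min(Cpu, Cpl) = 1.8884

1.8884


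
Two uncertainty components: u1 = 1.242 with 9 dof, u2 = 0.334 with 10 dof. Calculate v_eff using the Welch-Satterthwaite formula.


uc = sqrt(u1^2 + u2^2) = sqrt(1.242^2 + 0.334^2) = 1.286126
v_eff = uc^4 / (u1^4/v1 + u2^4/v2)
= 1.286126^4 / (1.242^4/9 + 0.334^4/10)
= 2.7361133 / 0.26563377
v_eff = 10.3003

10.3003


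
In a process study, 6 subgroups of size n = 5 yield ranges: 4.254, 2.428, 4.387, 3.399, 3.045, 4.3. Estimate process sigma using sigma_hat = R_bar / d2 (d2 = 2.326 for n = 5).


R_bar = (4.254 + 2.428 + 4.387 + 3.399 + 3.045 + 4.3) / 6
R_bar = 21.813 / 6 = 3.6355
sigma_hat = R_bar / d2 = 3.6355 / 2.326 = 1.5630

1.5630
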